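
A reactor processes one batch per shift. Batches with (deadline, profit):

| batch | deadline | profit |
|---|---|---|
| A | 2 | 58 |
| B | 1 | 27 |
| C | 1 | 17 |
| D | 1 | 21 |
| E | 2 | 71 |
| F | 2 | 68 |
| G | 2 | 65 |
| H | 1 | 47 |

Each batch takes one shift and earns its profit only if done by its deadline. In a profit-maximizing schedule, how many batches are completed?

Sort by profit descending; place each in the latest free slot ≤ its deadline.
By profit: E(d2,71), F(d2,68), G(d2,65), A(d2,58), H(d1,47), B(d1,27), D(d1,21), C(d1,17)
E→slot 2; F→slot 1; G skipped; A skipped; H skipped; B skipped; D skipped; C skipped.
2 of 8 scheduled.

2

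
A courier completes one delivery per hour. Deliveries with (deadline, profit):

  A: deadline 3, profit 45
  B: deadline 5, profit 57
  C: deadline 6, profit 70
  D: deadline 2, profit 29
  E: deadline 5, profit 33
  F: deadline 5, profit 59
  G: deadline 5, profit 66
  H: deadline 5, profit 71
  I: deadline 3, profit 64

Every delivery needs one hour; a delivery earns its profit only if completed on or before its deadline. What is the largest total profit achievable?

Profit order: H=71 C=70 G=66 I=64 F=59 B=57 A=45 E=33 D=29
Assign: H→slot 5, C→slot 6, G→slot 4, I→slot 3, F→slot 2, B→slot 1, A skipped, E skipped, D skipped.
Slots: [1:B] [2:F] [3:I] [4:G] [5:H] [6:C]
Profit = 57 + 59 + 64 + 66 + 71 + 70 = 387

387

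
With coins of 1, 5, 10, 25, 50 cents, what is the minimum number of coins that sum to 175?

4

Use the largest denomination that fits, subtract, and repeat.
175 = 3×50 + 1×25
Total coins = 3 + 1 = 4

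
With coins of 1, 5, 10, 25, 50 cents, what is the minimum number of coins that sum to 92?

Use the largest denomination that fits, subtract, and repeat.
92 = 1×50 + 1×25 + 1×10 + 1×5 + 2×1
Total coins = 1 + 1 + 1 + 1 + 2 = 6

6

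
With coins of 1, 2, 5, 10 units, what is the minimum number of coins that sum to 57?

7

Greedy: take as many of the largest coin as possible, then repeat with the remainder.
57 − 5×10→7 − 1×5→2 − 1×2→0
Total coins = 5 + 1 + 1 = 7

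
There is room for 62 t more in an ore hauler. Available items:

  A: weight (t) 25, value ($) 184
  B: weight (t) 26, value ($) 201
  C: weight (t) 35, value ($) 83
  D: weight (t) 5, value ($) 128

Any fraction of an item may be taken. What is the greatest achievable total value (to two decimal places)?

527.23

Greedy by value/weight ratio, highest first.
Order: D (128/5=25.60) > B (201/26=7.73) > A (184/25=7.36) > C (83/35=2.37)
Fill: take D (5 @ 128) → take B (26 @ 201) → take A (25 @ 184) → take 6/35 of C → 14.23; 62/62 used.
Total value = 527.23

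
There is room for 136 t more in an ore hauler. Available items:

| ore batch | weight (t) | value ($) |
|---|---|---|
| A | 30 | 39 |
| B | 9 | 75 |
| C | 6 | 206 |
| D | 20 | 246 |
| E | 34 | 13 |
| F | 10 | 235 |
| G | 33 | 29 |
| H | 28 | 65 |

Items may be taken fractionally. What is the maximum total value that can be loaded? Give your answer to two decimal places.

895.00

Order: C (206/6=34.33) > F (235/10=23.50) > D (246/20=12.30) > B (75/9=8.33) > H (65/28=2.32) > A (39/30=1.30) > G (29/33=0.88) > E (13/34=0.38)
Fill: take C (6 @ 206) → take F (10 @ 235) → take D (20 @ 246) → take B (9 @ 75) → take H (28 @ 65) → take A (30 @ 39) → take G (33 @ 29); 136/136 used.
Total value = 895.00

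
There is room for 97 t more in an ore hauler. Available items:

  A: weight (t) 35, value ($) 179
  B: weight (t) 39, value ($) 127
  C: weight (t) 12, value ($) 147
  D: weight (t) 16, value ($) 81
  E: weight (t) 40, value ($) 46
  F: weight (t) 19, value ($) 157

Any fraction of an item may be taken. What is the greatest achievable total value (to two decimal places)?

612.85

Sort by value per unit weight and fill in that order.
Ratios (sorted): C 12.25, F 8.26, A 5.11, D 5.06, B 3.26, E 1.15
take C (12 @ 147); take F (19 @ 157); take A (35 @ 179); take D (16 @ 81); take 15/39 of B → 48.85. Capacity used 97/97.
Total value = 612.85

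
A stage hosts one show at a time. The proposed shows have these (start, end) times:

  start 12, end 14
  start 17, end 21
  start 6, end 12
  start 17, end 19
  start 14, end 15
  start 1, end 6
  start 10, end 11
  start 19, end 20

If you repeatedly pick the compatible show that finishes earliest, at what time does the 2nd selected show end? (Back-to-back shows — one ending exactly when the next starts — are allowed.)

Sort by end time and greedily take each interval whose start is ≥ the last chosen end.
By end time: (1,6), (10,11), (6,12), (12,14), (14,15), (17,19), (19,20), (17,21).
Pick (1,6); next start ≥ 6 → (10,11); next start ≥ 11 → (12,14); next start ≥ 14 → (14,15); next start ≥ 15 → (17,19); next start ≥ 19 → (19,20).
Selected: (1,6) (10,11) (12,14) (14,15) (17,19) (19,20)

11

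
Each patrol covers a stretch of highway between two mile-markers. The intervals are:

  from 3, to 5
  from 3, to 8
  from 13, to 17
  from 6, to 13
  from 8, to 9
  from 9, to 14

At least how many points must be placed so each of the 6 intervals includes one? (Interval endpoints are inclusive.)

Sort by right endpoint; whenever an interval is uncovered, place a point at its right end.
Sorted: [3,5] [3,8] [8,9] [6,13] [9,14] [13,17]
{[3,5],[3,8]} hit by 5; {[8,9],[6,13],[9,14]} hit by 9; {[13,17]} hit by 17.
Points: 5, 9, 17 (3 total).

3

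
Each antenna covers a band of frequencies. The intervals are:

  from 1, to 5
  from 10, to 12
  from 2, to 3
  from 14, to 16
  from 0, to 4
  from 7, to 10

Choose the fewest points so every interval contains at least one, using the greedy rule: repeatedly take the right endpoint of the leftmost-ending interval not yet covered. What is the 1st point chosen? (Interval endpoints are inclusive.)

Process intervals by earliest right end; each time one isn't hit yet, stab at its right endpoint.
By right end: [2,3]  [0,4]  [1,5]  [7,10]  [10,12]  [14,16]
[2,3] uncovered → point at 3; [7,10] uncovered → point at 10; [14,16] uncovered → point at 16.
Points: 3, 10, 16 (3 total).

3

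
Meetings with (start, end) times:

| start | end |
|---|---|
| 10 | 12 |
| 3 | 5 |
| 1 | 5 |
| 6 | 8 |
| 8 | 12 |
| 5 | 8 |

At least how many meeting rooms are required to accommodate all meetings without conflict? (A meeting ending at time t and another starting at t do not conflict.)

The answer is the maximum number of intervals overlapping at any instant.
Events (time:±→running): 1:+→1 3:+→2 … peak 2.

2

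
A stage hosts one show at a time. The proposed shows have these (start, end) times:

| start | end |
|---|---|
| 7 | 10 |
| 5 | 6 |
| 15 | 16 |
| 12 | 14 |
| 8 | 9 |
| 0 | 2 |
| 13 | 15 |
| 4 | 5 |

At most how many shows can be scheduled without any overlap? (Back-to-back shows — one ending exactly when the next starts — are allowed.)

6

Sorted by end: (0,2)  (4,5)  (5,6)  (8,9)  (7,10)  (12,14)  (13,15)  (15,16)
take (0,2); take (4,5); take (5,6); take (8,9); skip (7,10); take (12,14); skip (13,15); take (15,16).
Selected 6 shows.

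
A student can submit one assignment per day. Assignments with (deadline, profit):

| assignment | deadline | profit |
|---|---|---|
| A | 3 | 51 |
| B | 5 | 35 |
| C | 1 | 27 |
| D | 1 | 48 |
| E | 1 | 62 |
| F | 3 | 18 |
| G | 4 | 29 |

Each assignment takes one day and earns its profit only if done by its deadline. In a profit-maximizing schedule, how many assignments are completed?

5

Take jobs in profit order; each goes to the latest open slot no later than its deadline.
By profit: E(d1,62), A(d3,51), D(d1,48), B(d5,35), G(d4,29), C(d1,27), F(d3,18)
E→slot 1; A→slot 3; D skipped; B→slot 5; G→slot 4; C skipped; F→slot 2.
5 of 7 scheduled.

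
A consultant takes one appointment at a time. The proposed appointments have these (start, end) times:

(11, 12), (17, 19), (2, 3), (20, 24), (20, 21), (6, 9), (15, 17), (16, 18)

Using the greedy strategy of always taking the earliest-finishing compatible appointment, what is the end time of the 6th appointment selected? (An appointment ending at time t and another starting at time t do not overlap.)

21

Sorted by end: (2,3)  (6,9)  (11,12)  (15,17)  (16,18)  (17,19)  (20,21)  (20,24)
take (2,3); take (6,9); take (11,12); take (15,17); skip (16,18); take (17,19); take (20,21).
Selected: (2,3) (6,9) (11,12) (15,17) (17,19) (20,21)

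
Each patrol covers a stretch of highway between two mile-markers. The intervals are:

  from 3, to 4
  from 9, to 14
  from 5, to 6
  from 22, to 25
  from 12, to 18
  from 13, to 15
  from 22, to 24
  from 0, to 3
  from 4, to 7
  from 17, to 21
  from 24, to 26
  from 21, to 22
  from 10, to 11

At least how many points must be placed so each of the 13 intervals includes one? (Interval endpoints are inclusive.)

6

Process intervals by earliest right end; each time one isn't hit yet, stab at its right endpoint.
Sorted: [0,3] [3,4] [5,6] [4,7] [10,11] [9,14] [13,15] [12,18] [17,21] [21,22] [22,24] [22,25] [24,26]
{[0,3],[3,4]} hit by 3; {[5,6],[4,7]} hit by 6; {[10,11],[9,14]} hit by 11; {[13,15],[12,18]} hit by 15; {[17,21],[21,22]} hit by 21; {[22,24],[22,25],[24,26]} hit by 24.
Points: 3, 6, 11, 15, 21, 24 (6 total).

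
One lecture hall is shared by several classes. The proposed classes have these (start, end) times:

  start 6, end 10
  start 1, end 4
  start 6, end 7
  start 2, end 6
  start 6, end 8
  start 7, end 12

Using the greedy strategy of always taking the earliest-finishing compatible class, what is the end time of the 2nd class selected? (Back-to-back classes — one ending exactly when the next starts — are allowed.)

Greedy by earliest finish: after sorting by end time, pick each interval compatible with the last pick.
Sorted by end: (1,4)  (2,6)  (6,7)  (6,8)  (6,10)  (7,12)
take (1,4); take (6,7); take (7,12).
Selected: (1,4) (6,7) (7,12)

7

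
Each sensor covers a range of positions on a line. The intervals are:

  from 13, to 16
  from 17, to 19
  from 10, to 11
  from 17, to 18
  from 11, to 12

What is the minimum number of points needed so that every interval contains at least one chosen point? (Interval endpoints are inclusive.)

Process intervals by earliest right end; each time one isn't hit yet, stab at its right endpoint.
Sorted: [10,11] [11,12] [13,16] [17,18] [17,19]
{[10,11],[11,12]} hit by 11; {[13,16]} hit by 16; {[17,18],[17,19]} hit by 18.
Points: 11, 16, 18 (3 total).

3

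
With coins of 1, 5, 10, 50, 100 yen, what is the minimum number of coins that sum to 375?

7

Greedy: take as many of the largest coin as possible, then repeat with the remainder.
375 = 3×100 + 1×50 + 2×10 + 1×5
Total coins = 3 + 1 + 2 + 1 = 7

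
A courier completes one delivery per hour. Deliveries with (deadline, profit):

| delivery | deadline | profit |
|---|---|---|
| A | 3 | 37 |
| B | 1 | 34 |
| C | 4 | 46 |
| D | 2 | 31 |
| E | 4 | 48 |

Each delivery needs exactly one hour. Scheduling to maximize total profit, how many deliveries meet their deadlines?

By profit: E(d4,48), C(d4,46), A(d3,37), B(d1,34), D(d2,31)
E→slot 4; C→slot 3; A→slot 2; B→slot 1; D skipped.
4 of 5 scheduled.

4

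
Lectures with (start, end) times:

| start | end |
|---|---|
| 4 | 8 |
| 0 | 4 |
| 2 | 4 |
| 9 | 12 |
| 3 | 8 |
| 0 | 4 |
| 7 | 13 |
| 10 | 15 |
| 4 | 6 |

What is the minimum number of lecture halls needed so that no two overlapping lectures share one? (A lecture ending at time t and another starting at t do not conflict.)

Count concurrent intervals with a sweep; the peak is the room count.
Events (time:±→running): 0:+→1 0:+→2 2:+→3 3:+→4 … peak 4.

4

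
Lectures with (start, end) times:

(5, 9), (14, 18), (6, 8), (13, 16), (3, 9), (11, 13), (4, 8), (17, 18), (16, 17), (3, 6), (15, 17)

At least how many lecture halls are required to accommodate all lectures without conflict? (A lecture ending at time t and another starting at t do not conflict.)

4

Count concurrent intervals with a sweep; the peak is the room count.
Events (time:±→running): 3:+→1 3:+→2 4:+→3 5:+→4 … peak 4.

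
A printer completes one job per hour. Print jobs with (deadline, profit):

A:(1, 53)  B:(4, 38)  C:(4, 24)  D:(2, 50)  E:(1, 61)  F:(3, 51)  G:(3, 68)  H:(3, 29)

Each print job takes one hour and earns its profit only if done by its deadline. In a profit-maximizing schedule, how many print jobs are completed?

Profit order: G=68 E=61 A=53 F=51 D=50 B=38 H=29 C=24
Assign: G→slot 3, E→slot 1, A skipped, F→slot 2, D skipped, B→slot 4, H skipped, C skipped.
Slots: [1:E] [2:F] [3:G] [4:B]
4 of 8 scheduled.

4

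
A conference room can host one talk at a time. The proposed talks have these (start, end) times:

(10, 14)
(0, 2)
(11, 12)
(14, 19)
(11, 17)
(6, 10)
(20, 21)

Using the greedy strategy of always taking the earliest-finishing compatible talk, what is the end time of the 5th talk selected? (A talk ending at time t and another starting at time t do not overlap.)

21

Greedy by earliest finish: after sorting by end time, pick each interval compatible with the last pick.
Sorted by end: (0,2)  (6,10)  (11,12)  (10,14)  (11,17)  (14,19)  (20,21)
take (0,2); take (6,10); take (11,12); skip (10,14); take (14,19); take (20,21).
Selected: (0,2) (6,10) (11,12) (14,19) (20,21)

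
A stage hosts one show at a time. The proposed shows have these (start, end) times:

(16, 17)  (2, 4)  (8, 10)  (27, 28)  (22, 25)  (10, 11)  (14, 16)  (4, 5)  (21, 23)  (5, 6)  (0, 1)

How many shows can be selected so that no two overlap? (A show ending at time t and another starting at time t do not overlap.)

10

Greedy by earliest finish: after sorting by end time, pick each interval compatible with the last pick.
Sorted by end: (0,1)  (2,4)  (4,5)  (5,6)  (8,10)  (10,11)  (14,16)  (16,17)  (21,23)  (22,25)  (27,28)
take (0,1); take (2,4); take (4,5); take (5,6); take (8,10); take (10,11); take (14,16); take (16,17); take (21,23); take (27,28).
Selected 10 shows.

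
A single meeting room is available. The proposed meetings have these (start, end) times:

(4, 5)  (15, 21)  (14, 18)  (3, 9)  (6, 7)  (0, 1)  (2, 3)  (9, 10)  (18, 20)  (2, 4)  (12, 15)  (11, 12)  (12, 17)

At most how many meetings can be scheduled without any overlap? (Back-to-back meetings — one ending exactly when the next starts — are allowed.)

Greedy by earliest finish: after sorting by end time, pick each interval compatible with the last pick.
By end time: (0,1), (2,3), (2,4), (4,5), (6,7), (3,9), (9,10), (11,12), (12,15), (12,17), (14,18), (18,20), (15,21).
Pick (0,1); next start ≥ 1 → (2,3); next start ≥ 3 → (4,5); next start ≥ 5 → (6,7); next start ≥ 7 → (9,10); next start ≥ 10 → (11,12); next start ≥ 12 → (12,15); next start ≥ 15 → (18,20).
Selected 8 meetings.

8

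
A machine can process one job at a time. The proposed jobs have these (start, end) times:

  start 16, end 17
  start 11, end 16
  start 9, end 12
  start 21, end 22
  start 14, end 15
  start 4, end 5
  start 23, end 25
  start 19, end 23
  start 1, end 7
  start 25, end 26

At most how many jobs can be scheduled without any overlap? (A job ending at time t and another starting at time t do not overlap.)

7

Order by finish time; keep every interval that doesn't clash with the previous kept one.
By end time: (4,5), (1,7), (9,12), (14,15), (11,16), (16,17), (21,22), (19,23), (23,25), (25,26).
Pick (4,5); next start ≥ 5 → (9,12); next start ≥ 12 → (14,15); next start ≥ 15 → (16,17); next start ≥ 17 → (21,22); next start ≥ 22 → (23,25); next start ≥ 25 → (25,26).
Selected 7 jobs.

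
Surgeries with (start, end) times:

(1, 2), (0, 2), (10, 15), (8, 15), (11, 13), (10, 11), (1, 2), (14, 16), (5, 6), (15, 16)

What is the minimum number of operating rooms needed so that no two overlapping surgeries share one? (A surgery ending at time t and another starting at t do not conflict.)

starts: [0, 1, 1, 5, 8, 10, 10, 11, 14, 15]
ends:   [2, 2, 2, 6, 11, 13, 15, 15, 16, 16]
s0→1 s1→2 s1→3  — peak 3.

3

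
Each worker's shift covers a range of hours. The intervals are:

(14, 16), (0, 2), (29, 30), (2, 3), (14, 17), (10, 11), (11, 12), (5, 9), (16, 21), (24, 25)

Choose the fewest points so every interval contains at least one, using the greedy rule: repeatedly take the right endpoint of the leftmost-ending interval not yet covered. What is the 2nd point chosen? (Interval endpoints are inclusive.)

Sort by right endpoint; whenever an interval is uncovered, place a point at its right end.
Sorted: [0,2] [2,3] [5,9] [10,11] [11,12] [14,16] [14,17] [16,21] [24,25] [29,30]
{[0,2],[2,3]} hit by 2; {[5,9]} hit by 9; {[10,11],[11,12]} hit by 11; {[14,16],[14,17],[16,21]} hit by 16; {[24,25]} hit by 25; {[29,30]} hit by 30.
Points: 2, 9, 11, 16, 25, 30 (6 total).

9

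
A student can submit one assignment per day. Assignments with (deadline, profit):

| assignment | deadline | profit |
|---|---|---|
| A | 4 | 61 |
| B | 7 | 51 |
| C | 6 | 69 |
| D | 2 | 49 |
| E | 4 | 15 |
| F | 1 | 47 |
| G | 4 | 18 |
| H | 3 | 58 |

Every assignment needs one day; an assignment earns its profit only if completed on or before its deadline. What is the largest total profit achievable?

Profit order: C=69 A=61 H=58 B=51 D=49 F=47 G=18 E=15
Assign: C→slot 6, A→slot 4, H→slot 3, B→slot 7, D→slot 2, F→slot 1, G skipped, E skipped.
Slots: [1:F] [2:D] [3:H] [4:A] [6:C] [7:B]
Profit = 47 + 49 + 58 + 61 + 69 + 51 = 335

335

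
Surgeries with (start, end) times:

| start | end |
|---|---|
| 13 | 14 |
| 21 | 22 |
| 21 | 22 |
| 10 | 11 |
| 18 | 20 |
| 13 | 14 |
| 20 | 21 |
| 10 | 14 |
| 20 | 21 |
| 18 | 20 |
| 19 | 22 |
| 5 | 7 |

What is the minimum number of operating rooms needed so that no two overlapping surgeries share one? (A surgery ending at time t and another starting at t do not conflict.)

Count concurrent intervals with a sweep; the peak is the room count.
starts: [5, 10, 10, 13, 13, 18, 18, 19, 20, 20, 21, 21]
ends:   [7, 11, 14, 14, 14, 20, 20, 21, 21, 22, 22, 22]
s5→1 e7→0 s10→1 s10→2 e11→1 s13→2 s13→3  — peak 3.

3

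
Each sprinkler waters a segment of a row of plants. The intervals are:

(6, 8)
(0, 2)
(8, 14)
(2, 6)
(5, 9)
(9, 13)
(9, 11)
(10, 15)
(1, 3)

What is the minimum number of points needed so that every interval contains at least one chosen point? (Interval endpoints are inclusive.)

Sorted: [0,2] [1,3] [2,6] [6,8] [5,9] [9,11] [9,13] [8,14] [10,15]
{[0,2],[1,3],[2,6]} hit by 2; {[6,8],[5,9]} hit by 8; {[9,11],[9,13],[8,14],[10,15]} hit by 11.
Points: 2, 8, 11 (3 total).

3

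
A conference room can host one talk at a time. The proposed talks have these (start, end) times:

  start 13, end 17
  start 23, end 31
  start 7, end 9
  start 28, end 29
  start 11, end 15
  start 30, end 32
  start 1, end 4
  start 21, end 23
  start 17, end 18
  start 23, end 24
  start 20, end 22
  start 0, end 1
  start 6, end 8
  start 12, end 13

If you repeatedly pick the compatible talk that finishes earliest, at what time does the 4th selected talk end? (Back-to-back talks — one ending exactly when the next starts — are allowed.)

Sorted by end: (0,1)  (1,4)  (6,8)  (7,9)  (12,13)  (11,15)  (13,17)  (17,18)  (20,22)  (21,23)  (23,24)  (28,29)  (23,31)  (30,32)
take (0,1); take (1,4); take (6,8); take (12,13); take (13,17); take (17,18); take (20,22); skip (21,23); take (23,24); take (28,29); skip (23,31); take (30,32).
Selected: (0,1) (1,4) (6,8) (12,13) (13,17) (17,18) (20,22) (23,24) (28,29) (30,32)

13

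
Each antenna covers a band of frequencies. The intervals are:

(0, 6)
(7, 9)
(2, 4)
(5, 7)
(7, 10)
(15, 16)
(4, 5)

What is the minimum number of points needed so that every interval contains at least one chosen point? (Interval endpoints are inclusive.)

3

Sort by right endpoint; whenever an interval is uncovered, place a point at its right end.
Sorted: [2,4] [4,5] [0,6] [5,7] [7,9] [7,10] [15,16]
{[2,4],[4,5],[0,6]} hit by 4; {[5,7],[7,9],[7,10]} hit by 7; {[15,16]} hit by 16.
Points: 4, 7, 16 (3 total).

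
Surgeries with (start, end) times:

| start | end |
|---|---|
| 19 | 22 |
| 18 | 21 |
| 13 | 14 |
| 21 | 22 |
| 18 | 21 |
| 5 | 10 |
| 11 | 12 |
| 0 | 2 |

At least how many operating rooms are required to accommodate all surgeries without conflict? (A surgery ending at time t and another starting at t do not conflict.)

The answer is the maximum number of intervals overlapping at any instant.
Events (time:±→running): 0:+→1 2:-→0 5:+→1 10:-→0 11:+→1 12:-→0 13:+→1 14:-→0 18:+→1 18:+→2 19:+→3 … peak 3.

3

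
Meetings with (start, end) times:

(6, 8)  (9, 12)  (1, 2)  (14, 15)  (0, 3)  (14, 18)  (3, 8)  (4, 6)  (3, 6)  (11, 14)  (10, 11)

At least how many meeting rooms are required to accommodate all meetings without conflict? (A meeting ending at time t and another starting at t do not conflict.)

Count concurrent intervals with a sweep; the peak is the room count.
starts: [0, 1, 3, 3, 4, 6, 9, 10, 11, 14, 14]
ends:   [2, 3, 6, 6, 8, 8, 11, 12, 14, 15, 18]
s0→1 s1→2 e2→1 e3→0 s3→1 s3→2 s4→3  — peak 3.

3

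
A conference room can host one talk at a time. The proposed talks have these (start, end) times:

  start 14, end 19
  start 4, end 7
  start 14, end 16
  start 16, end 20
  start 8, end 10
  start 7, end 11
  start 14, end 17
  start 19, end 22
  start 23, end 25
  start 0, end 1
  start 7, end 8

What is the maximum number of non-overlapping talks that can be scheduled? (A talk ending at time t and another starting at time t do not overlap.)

7

Sort by end time and greedily take each interval whose start is ≥ the last chosen end.
Sorted by end: (0,1)  (4,7)  (7,8)  (8,10)  (7,11)  (14,16)  (14,17)  (14,19)  (16,20)  (19,22)  (23,25)
take (0,1); take (4,7); take (7,8); take (8,10); skip (7,11); take (14,16); skip (14,19); take (16,20); skip (19,22); take (23,25).
Selected 7 talks.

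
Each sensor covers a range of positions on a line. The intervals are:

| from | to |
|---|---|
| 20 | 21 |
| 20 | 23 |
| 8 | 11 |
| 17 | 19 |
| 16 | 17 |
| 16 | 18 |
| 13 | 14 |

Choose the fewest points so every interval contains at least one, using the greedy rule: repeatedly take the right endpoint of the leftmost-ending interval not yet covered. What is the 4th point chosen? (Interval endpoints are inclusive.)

21

Process intervals by earliest right end; each time one isn't hit yet, stab at its right endpoint.
By right end: [8,11]  [13,14]  [16,17]  [16,18]  [17,19]  [20,21]  [20,23]
[8,11] uncovered → point at 11; [13,14] uncovered → point at 14; [16,17] uncovered → point at 17; [20,21] uncovered → point at 21.
Points: 11, 14, 17, 21 (4 total).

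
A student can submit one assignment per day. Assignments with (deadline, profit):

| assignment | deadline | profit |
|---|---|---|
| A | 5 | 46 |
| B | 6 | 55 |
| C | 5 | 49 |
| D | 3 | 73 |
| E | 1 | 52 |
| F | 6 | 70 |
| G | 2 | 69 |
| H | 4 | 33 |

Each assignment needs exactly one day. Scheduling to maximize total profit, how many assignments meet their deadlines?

6

By profit: D(d3,73), F(d6,70), G(d2,69), B(d6,55), E(d1,52), C(d5,49), A(d5,46), H(d4,33)
D→slot 3; F→slot 6; G→slot 2; B→slot 5; E→slot 1; C→slot 4; A skipped; H skipped.
6 of 8 scheduled.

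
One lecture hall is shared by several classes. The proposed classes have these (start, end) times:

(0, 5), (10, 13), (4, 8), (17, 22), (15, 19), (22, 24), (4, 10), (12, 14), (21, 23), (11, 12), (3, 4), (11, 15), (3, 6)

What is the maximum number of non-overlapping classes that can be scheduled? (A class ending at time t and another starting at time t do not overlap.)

6

Sort by end time and greedily take each interval whose start is ≥ the last chosen end.
Sorted by end: (3,4)  (0,5)  (3,6)  (4,8)  (4,10)  (11,12)  (10,13)  (12,14)  (11,15)  (15,19)  (17,22)  (21,23)  (22,24)
take (3,4); skip (0,5); skip (3,6); take (4,8); skip (4,10); take (11,12); skip (10,13); take (12,14); take (15,19); take (21,23).
Selected 6 classes.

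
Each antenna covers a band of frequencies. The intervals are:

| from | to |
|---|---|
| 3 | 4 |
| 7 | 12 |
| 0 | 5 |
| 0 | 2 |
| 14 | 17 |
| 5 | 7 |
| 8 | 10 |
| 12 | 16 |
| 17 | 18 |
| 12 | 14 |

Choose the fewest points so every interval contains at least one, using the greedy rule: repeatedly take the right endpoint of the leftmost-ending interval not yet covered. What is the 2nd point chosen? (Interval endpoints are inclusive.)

4

Process intervals by earliest right end; each time one isn't hit yet, stab at its right endpoint.
Sorted: [0,2] [3,4] [0,5] [5,7] [8,10] [7,12] [12,14] [12,16] [14,17] [17,18]
{[0,2]} hit by 2; {[3,4],[0,5]} hit by 4; {[5,7]} hit by 7; {[8,10],[7,12]} hit by 10; {[12,14],[12,16],[14,17]} hit by 14; {[17,18]} hit by 18.
Points: 2, 4, 7, 10, 14, 18 (6 total).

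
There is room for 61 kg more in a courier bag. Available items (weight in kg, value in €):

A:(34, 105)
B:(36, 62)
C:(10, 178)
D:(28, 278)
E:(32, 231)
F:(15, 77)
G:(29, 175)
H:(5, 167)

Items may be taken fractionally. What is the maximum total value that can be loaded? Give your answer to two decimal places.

Greedy by value/weight ratio, highest first.
Ratios (sorted): H 33.40, C 17.80, D 9.93, E 7.22, G 6.03, F 5.13, A 3.09, B 1.72
take H (5 @ 167); take C (10 @ 178); take D (28 @ 278); take 18/32 of E → 129.94. Capacity used 61/61.
Total value = 752.94

752.94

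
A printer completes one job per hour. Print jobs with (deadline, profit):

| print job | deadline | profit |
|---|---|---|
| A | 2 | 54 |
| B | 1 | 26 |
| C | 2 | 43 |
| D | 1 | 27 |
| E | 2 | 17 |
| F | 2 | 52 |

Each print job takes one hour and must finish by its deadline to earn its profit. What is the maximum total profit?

Take jobs in profit order; each goes to the latest open slot no later than its deadline.
Profit order: A=54 F=52 C=43 D=27 B=26 E=17
Assign: A→slot 2, F→slot 1, C skipped, D skipped, B skipped, E skipped.
Slots: [1:F] [2:A]
Profit = 52 + 54 = 106

106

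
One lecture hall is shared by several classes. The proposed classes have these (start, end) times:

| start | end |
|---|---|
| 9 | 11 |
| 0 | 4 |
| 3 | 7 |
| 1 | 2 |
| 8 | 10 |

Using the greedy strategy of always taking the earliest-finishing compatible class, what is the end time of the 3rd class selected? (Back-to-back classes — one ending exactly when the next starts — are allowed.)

10

Sort by end time and greedily take each interval whose start is ≥ the last chosen end.
Sorted by end: (1,2)  (0,4)  (3,7)  (8,10)  (9,11)
take (1,2); take (3,7); take (8,10); skip (9,11).
Selected: (1,2) (3,7) (8,10)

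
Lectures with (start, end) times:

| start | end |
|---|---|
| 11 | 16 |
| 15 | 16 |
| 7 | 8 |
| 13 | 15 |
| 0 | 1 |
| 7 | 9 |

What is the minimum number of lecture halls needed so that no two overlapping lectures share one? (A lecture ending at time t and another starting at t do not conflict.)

The answer is the maximum number of intervals overlapping at any instant.
Events (time:±→running): 0:+→1 1:-→0 7:+→1 7:+→2 … peak 2.

2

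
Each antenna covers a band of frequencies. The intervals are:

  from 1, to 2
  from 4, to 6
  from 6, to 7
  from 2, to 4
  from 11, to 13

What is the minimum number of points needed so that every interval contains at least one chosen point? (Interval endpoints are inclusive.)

3

Sort by right endpoint; whenever an interval is uncovered, place a point at its right end.
By right end: [1,2]  [2,4]  [4,6]  [6,7]  [11,13]
[1,2] uncovered → point at 2; [4,6] uncovered → point at 6; [11,13] uncovered → point at 13.
Points: 2, 6, 13 (3 total).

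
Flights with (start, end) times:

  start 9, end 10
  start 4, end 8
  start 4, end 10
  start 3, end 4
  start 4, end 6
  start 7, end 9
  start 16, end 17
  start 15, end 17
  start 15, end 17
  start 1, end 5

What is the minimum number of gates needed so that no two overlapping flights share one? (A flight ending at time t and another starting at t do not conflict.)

4

Count concurrent intervals with a sweep; the peak is the room count.
Events (time:±→running): 1:+→1 3:+→2 4:-→1 4:+→2 4:+→3 4:+→4 … peak 4.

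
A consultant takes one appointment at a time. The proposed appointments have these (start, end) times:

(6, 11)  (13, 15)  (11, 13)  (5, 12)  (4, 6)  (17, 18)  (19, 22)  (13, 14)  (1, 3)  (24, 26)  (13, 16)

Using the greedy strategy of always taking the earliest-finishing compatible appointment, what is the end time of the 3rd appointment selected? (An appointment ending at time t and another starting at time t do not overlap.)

Sorted by end: (1,3)  (4,6)  (6,11)  (5,12)  (11,13)  (13,14)  (13,15)  (13,16)  (17,18)  (19,22)  (24,26)
take (1,3); take (4,6); take (6,11); take (11,13); take (13,14); skip (13,15); take (17,18); take (19,22); take (24,26).
Selected: (1,3) (4,6) (6,11) (11,13) (13,14) (17,18) (19,22) (24,26)

11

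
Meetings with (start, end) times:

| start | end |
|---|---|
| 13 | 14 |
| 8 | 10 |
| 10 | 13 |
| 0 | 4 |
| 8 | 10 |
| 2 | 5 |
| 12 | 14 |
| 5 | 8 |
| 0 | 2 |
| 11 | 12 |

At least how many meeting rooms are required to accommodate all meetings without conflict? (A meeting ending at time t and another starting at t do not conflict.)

Events (time:±→running): 0:+→1 0:+→2 … peak 2.

2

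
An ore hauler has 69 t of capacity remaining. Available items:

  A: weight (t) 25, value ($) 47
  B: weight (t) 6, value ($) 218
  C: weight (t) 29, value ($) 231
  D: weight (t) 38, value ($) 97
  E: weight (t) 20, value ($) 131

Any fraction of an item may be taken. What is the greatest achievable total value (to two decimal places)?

Greedy by value/weight ratio, highest first.
Order: B (218/6=36.33) > C (231/29=7.97) > E (131/20=6.55) > D (97/38=2.55) > A (47/25=1.88)
Fill: take B (6 @ 218) → take C (29 @ 231) → take E (20 @ 131) → take 14/38 of D → 35.74; 69/69 used.
Total value = 615.74

615.74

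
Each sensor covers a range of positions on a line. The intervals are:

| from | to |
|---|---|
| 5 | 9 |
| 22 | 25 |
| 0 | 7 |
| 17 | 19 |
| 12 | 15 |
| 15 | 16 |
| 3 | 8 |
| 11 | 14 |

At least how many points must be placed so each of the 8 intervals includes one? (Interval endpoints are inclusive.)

Process intervals by earliest right end; each time one isn't hit yet, stab at its right endpoint.
Sorted: [0,7] [3,8] [5,9] [11,14] [12,15] [15,16] [17,19] [22,25]
{[0,7],[3,8],[5,9]} hit by 7; {[11,14],[12,15]} hit by 14; {[15,16]} hit by 16; {[17,19]} hit by 19; {[22,25]} hit by 25.
Points: 7, 14, 16, 19, 25 (5 total).

5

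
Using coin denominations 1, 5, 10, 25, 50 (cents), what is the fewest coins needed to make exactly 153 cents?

6

Use the largest denomination that fits, subtract, and repeat.
153 − 3×50→3 − 3×1→0
Total coins = 3 + 3 = 6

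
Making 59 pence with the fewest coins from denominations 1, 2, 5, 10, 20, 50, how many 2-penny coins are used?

2

59 − 1×50→9 − 1×5→4 − 2×2→0
Count of 2: 2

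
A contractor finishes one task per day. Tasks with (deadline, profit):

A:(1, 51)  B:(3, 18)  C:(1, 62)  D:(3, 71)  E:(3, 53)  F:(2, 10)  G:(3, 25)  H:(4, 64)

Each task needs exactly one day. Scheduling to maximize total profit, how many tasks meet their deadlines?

4

Take jobs in profit order; each goes to the latest open slot no later than its deadline.
Profit order: D=71 H=64 C=62 E=53 A=51 G=25 B=18 F=10
Assign: D→slot 3, H→slot 4, C→slot 1, E→slot 2, A skipped, G skipped, B skipped, F skipped.
Slots: [1:C] [2:E] [3:D] [4:H]
4 of 8 scheduled.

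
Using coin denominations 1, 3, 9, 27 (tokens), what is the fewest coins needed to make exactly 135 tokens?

5

Use the largest denomination that fits, subtract, and repeat.
135 − 5×27→0
Total coins = 5 = 5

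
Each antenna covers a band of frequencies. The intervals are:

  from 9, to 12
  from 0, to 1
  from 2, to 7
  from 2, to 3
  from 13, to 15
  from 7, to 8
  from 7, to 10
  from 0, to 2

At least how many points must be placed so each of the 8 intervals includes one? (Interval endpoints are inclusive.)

By right end: [0,1]  [0,2]  [2,3]  [2,7]  [7,8]  [7,10]  [9,12]  [13,15]
[0,1] uncovered → point at 1; [2,3] uncovered → point at 3; [7,8] uncovered → point at 8; [9,12] uncovered → point at 12; [13,15] uncovered → point at 15.
Points: 1, 3, 8, 12, 15 (5 total).

5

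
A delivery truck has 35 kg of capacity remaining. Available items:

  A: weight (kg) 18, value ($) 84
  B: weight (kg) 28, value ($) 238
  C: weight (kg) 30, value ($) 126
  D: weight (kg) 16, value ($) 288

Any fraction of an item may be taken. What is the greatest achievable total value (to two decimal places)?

Order: D (288/16=18.00) > B (238/28=8.50) > A (84/18=4.67) > C (126/30=4.20)
Fill: take D (16 @ 288) → take 19/28 of B → 161.50; 35/35 used.
Total value = 449.50

449.50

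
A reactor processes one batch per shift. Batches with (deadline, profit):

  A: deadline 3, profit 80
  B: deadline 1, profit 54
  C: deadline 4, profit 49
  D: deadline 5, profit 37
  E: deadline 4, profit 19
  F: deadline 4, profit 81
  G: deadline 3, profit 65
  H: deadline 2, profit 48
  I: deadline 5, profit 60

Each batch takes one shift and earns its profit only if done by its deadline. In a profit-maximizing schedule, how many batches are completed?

Profit order: F=81 A=80 G=65 I=60 B=54 C=49 H=48 D=37 E=19
Assign: F→slot 4, A→slot 3, G→slot 2, I→slot 5, B→slot 1, C skipped, H skipped, D skipped, E skipped.
Slots: [1:B] [2:G] [3:A] [4:F] [5:I]
5 of 9 scheduled.

5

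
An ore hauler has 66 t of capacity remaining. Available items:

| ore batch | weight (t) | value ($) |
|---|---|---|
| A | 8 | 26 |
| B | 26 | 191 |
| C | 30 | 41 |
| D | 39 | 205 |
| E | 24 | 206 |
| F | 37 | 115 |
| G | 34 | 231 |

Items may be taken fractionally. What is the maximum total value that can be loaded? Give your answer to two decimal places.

Sort by value per unit weight and fill in that order.
Order: E (206/24=8.58) > B (191/26=7.35) > G (231/34=6.79) > D (205/39=5.26) > A (26/8=3.25) > F (115/37=3.11) > C (41/30=1.37)
Fill: take E (24 @ 206) → take B (26 @ 191) → take 16/34 of G → 108.71; 66/66 used.
Total value = 505.71

505.71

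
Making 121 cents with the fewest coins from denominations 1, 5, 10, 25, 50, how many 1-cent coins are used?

121 − 2×50→21 − 2×10→1 − 1×1→0
Count of 1: 1

1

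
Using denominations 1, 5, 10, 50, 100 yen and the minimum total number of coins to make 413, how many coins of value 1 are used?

Greedy: take as many of the largest coin as possible, then repeat with the remainder.
413 = 4×100 + 1×10 + 3×1
Count of 1: 3

3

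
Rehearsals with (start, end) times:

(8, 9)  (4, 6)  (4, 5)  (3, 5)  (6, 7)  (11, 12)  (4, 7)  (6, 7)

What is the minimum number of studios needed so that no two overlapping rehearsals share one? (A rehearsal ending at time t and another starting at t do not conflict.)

4

The answer is the maximum number of intervals overlapping at any instant.
starts: [3, 4, 4, 4, 6, 6, 8, 11]
ends:   [5, 5, 6, 7, 7, 7, 9, 12]
s3→1 s4→2 s4→3 s4→4  — peak 4.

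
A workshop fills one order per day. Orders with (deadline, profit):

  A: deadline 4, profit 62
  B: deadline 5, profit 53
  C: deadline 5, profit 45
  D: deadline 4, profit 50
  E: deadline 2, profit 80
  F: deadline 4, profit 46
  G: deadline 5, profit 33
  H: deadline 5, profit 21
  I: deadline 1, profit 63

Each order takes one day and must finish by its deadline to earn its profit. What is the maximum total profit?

308

Sort by profit descending; place each in the latest free slot ≤ its deadline.
By profit: E(d2,80), I(d1,63), A(d4,62), B(d5,53), D(d4,50), F(d4,46), C(d5,45), G(d5,33), H(d5,21)
E→slot 2; I→slot 1; A→slot 4; B→slot 5; D→slot 3; F skipped; C skipped; G skipped; H skipped.
Profit = 63 + 80 + 50 + 62 + 53 = 308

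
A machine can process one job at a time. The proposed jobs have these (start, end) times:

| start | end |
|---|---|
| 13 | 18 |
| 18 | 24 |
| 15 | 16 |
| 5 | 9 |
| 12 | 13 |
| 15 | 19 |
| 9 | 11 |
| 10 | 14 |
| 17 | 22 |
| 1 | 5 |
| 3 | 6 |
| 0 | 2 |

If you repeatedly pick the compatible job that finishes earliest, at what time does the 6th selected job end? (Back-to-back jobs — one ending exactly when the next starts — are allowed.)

Sorted by end: (0,2)  (1,5)  (3,6)  (5,9)  (9,11)  (12,13)  (10,14)  (15,16)  (13,18)  (15,19)  (17,22)  (18,24)
take (0,2); take (3,6); skip (5,9); take (9,11); take (12,13); skip (10,14); take (15,16); skip (13,18); skip (15,19); take (17,22).
Selected: (0,2) (3,6) (9,11) (12,13) (15,16) (17,22)

22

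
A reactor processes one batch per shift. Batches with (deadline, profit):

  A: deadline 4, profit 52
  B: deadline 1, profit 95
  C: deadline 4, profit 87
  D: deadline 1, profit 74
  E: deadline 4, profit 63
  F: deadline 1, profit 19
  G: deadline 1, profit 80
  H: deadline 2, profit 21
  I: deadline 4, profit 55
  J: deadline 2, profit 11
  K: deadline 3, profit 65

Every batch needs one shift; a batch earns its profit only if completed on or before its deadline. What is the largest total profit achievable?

By profit: B(d1,95), C(d4,87), G(d1,80), D(d1,74), K(d3,65), E(d4,63), I(d4,55), A(d4,52), H(d2,21), F(d1,19), J(d2,11)
B→slot 1; C→slot 4; G skipped; D skipped; K→slot 3; E→slot 2; I skipped; A skipped; H skipped; F skipped; J skipped.
Profit = 95 + 63 + 65 + 87 = 310

310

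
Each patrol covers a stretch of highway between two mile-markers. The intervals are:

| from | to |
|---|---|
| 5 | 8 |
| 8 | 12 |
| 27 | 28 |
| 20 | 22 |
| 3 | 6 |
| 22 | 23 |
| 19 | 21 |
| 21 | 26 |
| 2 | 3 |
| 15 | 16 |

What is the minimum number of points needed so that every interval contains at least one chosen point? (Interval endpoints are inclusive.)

Sorted: [2,3] [3,6] [5,8] [8,12] [15,16] [19,21] [20,22] [22,23] [21,26] [27,28]
{[2,3],[3,6]} hit by 3; {[5,8],[8,12]} hit by 8; {[15,16]} hit by 16; {[19,21],[20,22]} hit by 21; {[22,23],[21,26]} hit by 23; {[27,28]} hit by 28.
Points: 3, 8, 16, 21, 23, 28 (6 total).

6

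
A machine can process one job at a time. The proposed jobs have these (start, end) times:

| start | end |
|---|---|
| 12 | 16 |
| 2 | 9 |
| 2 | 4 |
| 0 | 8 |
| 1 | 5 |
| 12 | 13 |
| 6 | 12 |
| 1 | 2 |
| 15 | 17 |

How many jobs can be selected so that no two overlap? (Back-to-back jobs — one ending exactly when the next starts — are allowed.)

5

By end time: (1,2), (2,4), (1,5), (0,8), (2,9), (6,12), (12,13), (12,16), (15,17).
Pick (1,2); next start ≥ 2 → (2,4); next start ≥ 4 → (6,12); next start ≥ 12 → (12,13); next start ≥ 13 → (15,17).
Selected 5 jobs.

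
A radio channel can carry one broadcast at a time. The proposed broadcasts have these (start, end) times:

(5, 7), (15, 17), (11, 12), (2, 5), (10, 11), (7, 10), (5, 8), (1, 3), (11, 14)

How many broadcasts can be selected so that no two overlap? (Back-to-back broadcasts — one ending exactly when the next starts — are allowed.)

6

Greedy by earliest finish: after sorting by end time, pick each interval compatible with the last pick.
Sorted by end: (1,3)  (2,5)  (5,7)  (5,8)  (7,10)  (10,11)  (11,12)  (11,14)  (15,17)
take (1,3); take (5,7); take (7,10); take (10,11); take (11,12); skip (11,14); take (15,17).
Selected 6 broadcasts.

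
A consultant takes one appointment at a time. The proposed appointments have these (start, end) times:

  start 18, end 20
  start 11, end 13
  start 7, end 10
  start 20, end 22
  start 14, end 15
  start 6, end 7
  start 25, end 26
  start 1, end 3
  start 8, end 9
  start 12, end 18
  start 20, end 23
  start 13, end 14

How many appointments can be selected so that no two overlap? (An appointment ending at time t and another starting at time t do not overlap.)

By end time: (1,3), (6,7), (8,9), (7,10), (11,13), (13,14), (14,15), (12,18), (18,20), (20,22), (20,23), (25,26).
Pick (1,3); next start ≥ 3 → (6,7); next start ≥ 7 → (8,9); next start ≥ 9 → (11,13); next start ≥ 13 → (13,14); next start ≥ 14 → (14,15); next start ≥ 15 → (18,20); next start ≥ 20 → (20,22); next start ≥ 22 → (25,26).
Selected 9 appointments.

9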